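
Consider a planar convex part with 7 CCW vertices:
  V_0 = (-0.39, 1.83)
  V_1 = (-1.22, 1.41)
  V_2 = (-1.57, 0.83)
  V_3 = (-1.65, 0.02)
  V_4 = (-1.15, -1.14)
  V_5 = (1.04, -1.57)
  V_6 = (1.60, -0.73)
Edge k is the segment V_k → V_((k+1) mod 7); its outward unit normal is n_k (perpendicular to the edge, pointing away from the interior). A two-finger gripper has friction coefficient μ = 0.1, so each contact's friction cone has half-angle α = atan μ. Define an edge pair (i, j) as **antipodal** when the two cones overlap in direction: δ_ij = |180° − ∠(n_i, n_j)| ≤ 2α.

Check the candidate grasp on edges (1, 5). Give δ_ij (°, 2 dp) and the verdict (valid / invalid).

α = atan 0.1 = 5.71°;  2α = 11.42°
edge 1: e_1 = (-0.35, -0.58);  n_1 = (-0.8562, +0.5167)
edge 5: e_5 = (+0.56, +0.84);  n_5 = (+0.8321, -0.5547)
∠(n_1, n_5) = 177.42°
δ = |180° − 177.42°| = 2.58°
2.58° ≤ 2α = 11.42°  →  valid

δ = 2.58°, valid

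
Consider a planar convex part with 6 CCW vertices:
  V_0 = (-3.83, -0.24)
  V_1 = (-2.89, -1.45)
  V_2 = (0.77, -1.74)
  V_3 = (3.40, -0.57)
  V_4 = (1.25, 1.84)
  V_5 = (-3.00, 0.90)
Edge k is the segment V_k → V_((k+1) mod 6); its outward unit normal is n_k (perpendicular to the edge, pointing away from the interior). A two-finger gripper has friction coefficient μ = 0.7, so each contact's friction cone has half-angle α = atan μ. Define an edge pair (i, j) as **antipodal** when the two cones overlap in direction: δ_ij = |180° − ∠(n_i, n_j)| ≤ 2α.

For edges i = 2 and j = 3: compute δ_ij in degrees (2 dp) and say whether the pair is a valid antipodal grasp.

δ = 72.25°, invalid

α = atan 0.7 = 34.99°;  2α = 69.98°
edge 2: e_2 = (+2.63, +1.17);  n_2 = (+0.4065, -0.9137)
edge 3: e_3 = (-2.15, +2.41);  n_3 = (+0.7462, +0.6657)
∠(n_2, n_3) = 107.75°
δ = |180° − 107.75°| = 72.25°
72.25° > 2α = 69.98°  →  invalid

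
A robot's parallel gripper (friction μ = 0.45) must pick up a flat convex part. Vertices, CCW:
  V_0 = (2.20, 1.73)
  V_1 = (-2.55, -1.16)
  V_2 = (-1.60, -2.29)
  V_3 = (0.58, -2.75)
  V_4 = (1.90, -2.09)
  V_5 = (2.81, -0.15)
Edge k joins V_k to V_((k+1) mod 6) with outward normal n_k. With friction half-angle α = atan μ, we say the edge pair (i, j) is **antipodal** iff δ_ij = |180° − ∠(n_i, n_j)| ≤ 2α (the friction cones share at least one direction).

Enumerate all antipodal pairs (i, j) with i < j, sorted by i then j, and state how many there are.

α = atan 0.45 = 24.23°;  2α = 48.46°
n_0 = (-0.5198, +0.8543)
n_1 = (-0.7654, -0.6435)
n_2 = (-0.2065, -0.9785)
n_3 = (+0.4472, -0.8944)
n_4 = (+0.9053, -0.4247)
n_5 = (+0.9512, +0.3086)
  (0,1): δ = 81.26°  ·
  (0,2): δ = 43.23°  ✓
  (0,3): δ = 4.75°  ✓
  (0,4): δ = 33.55°  ✓
  (0,5): δ = 76.66°  ·
  (1,2): δ = 141.97°  ·
  (1,3): δ = 103.49°  ·
  (1,4): δ = 65.18°  ·
  (1,5): δ = 22.08°  ✓
  (2,3): δ = 141.52°  ·
  (2,4): δ = 103.21°  ·
  (2,5): δ = 60.11°  ·
  (3,4): δ = 141.70°  ·
  (3,5): δ = 98.59°  ·
  (4,5): δ = 136.89°  ·
antipodal pairs: 4

count = 4; pairs: (0,2), (0,3), (0,4), (1,5)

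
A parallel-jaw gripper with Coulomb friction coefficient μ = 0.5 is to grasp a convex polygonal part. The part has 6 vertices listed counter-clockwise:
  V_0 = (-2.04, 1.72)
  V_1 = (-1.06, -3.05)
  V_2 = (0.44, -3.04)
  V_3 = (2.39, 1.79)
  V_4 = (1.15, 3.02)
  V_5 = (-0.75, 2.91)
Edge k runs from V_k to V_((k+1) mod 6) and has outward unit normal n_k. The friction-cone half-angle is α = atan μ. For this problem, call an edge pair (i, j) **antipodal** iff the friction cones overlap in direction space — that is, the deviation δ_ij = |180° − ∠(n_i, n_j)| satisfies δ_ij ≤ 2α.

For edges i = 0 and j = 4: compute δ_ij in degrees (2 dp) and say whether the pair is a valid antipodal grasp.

δ = 81.70°, invalid

α = atan 0.5 = 26.57°;  2α = 53.13°
edge 0: e_0 = (+0.98, -4.77);  n_0 = (-0.9795, -0.2012)
edge 4: e_4 = (-1.90, -0.11);  n_4 = (-0.0578, +0.9983)
∠(n_0, n_4) = 98.30°
δ = |180° − 98.30°| = 81.70°
81.70° > 2α = 53.13°  →  invalid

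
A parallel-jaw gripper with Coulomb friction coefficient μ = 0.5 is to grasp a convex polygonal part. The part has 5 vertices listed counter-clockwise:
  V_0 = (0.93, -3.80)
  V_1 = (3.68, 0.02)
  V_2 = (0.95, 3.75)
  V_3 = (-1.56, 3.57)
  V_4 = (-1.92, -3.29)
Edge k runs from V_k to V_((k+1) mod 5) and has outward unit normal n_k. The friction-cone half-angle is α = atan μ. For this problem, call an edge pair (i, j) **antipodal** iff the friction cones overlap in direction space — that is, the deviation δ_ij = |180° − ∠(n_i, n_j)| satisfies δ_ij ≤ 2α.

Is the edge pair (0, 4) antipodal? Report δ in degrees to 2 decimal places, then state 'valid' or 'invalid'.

δ = 115.60°, invalid

α = atan 0.5 = 26.57°;  2α = 53.13°
edge 0: e_0 = (+2.75, +3.82);  n_0 = (+0.8116, -0.5842)
edge 4: e_4 = (+2.85, -0.51);  n_4 = (-0.1761, -0.9844)
∠(n_0, n_4) = 64.40°
δ = |180° − 64.40°| = 115.60°
115.60° > 2α = 53.13°  →  invalid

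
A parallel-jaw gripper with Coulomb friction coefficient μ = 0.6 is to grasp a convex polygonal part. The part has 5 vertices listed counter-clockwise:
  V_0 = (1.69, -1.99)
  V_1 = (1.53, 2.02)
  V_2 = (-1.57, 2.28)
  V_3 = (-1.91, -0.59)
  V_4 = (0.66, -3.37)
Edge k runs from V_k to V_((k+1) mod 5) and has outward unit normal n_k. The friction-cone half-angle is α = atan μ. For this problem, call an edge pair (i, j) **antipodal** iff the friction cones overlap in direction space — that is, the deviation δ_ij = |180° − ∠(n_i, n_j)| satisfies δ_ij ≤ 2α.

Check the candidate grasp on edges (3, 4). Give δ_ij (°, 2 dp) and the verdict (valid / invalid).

α = atan 0.6 = 30.96°;  2α = 61.93°
edge 3: e_3 = (+2.57, -2.78);  n_3 = (-0.7343, -0.6788)
edge 4: e_4 = (+1.03, +1.38);  n_4 = (+0.8014, -0.5981)
∠(n_3, n_4) = 100.51°
δ = |180° − 100.51°| = 79.49°
79.49° > 2α = 61.93°  →  invalid

δ = 79.49°, invalid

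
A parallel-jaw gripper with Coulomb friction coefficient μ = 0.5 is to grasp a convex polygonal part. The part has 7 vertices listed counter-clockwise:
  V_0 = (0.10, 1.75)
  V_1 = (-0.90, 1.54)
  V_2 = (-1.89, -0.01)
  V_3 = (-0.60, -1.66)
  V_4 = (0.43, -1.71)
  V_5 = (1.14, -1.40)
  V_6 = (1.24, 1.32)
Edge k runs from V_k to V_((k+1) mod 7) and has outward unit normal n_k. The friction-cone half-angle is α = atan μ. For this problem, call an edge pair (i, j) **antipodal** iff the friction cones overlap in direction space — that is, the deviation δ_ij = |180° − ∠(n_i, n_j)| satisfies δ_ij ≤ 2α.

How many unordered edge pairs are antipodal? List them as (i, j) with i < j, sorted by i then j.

count = 8; pairs: (0,3), (0,4), (1,4), (1,5), (2,5), (2,6), (3,6), (4,6)

α = atan 0.5 = 26.57°;  2α = 53.13°
n_0 = (-0.2055, +0.9787)
n_1 = (-0.8428, +0.5383)
n_2 = (-0.7878, -0.6159)
n_3 = (-0.0485, -0.9988)
n_4 = (+0.4001, -0.9165)
n_5 = (+0.9993, -0.0367)
n_6 = (+0.3529, +0.9357)
  (0,1): δ = 134.43°  ·
  (0,2): δ = 63.84°  ·
  (0,3): δ = 14.64°  ✓
  (0,4): δ = 11.73°  ✓
  (0,5): δ = 76.03°  ·
  (0,6): δ = 147.47°  ·
  (1,2): δ = 109.41°  ·
  (1,3): δ = 60.21°  ·
  (1,4): δ = 33.85°  ✓
  (1,5): δ = 30.46°  ✓
  (1,6): δ = 101.90°  ·
  (2,3): δ = 130.80°  ·
  (2,4): δ = 104.43°  ·
  (2,5): δ = 40.12°  ✓
  (2,6): δ = 31.31°  ✓
  (3,4): δ = 153.63°  ·
  (3,5): δ = 89.33°  ·
  (3,6): δ = 17.89°  ✓
  (4,5): δ = 115.69°  ·
  (4,6): δ = 44.25°  ✓
  (5,6): δ = 108.56°  ·
antipodal pairs: 8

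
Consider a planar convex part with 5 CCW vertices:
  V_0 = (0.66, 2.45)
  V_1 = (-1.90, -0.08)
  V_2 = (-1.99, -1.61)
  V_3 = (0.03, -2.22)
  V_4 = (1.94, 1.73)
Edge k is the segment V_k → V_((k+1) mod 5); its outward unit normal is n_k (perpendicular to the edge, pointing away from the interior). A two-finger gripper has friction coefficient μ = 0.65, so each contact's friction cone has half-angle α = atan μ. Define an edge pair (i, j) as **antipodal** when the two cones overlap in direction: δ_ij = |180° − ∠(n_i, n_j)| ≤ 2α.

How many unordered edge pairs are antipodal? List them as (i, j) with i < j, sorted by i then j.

count = 5; pairs: (0,2), (0,3), (1,3), (1,4), (2,4)

α = atan 0.65 = 33.02°;  2α = 66.05°
n_0 = (-0.7029, +0.7113)
n_1 = (-0.9983, +0.0587)
n_2 = (-0.2891, -0.9573)
n_3 = (+0.9003, -0.4353)
n_4 = (+0.4903, +0.8716)
  (0,1): δ = 138.03°  ·
  (0,2): δ = 61.47°  ✓
  (0,3): δ = 19.53°  ✓
  (0,4): δ = 105.98°  ·
  (1,2): δ = 103.44°  ·
  (1,3): δ = 22.44°  ✓
  (1,4): δ = 64.01°  ✓
  (2,3): δ = 99.00°  ·
  (2,4): δ = 12.55°  ✓
  (3,4): δ = 93.55°  ·
antipodal pairs: 5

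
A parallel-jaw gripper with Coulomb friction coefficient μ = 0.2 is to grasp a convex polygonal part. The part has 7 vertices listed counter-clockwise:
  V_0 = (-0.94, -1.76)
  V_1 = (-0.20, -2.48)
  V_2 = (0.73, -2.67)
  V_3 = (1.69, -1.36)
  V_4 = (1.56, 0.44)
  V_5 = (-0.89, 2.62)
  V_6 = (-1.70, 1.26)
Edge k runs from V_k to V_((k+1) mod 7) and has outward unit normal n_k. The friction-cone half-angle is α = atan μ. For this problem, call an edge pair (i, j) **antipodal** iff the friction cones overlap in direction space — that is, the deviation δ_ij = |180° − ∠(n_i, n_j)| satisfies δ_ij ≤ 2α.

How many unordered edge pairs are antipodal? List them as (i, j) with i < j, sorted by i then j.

count = 3; pairs: (0,4), (2,5), (3,6)

α = atan 0.2 = 11.31°;  2α = 22.62°
n_0 = (-0.6974, -0.7167)
n_1 = (-0.2002, -0.9798)
n_2 = (+0.8066, -0.5911)
n_3 = (+0.9974, +0.0720)
n_4 = (+0.6647, +0.7471)
n_5 = (-0.8592, +0.5117)
n_6 = (-0.9698, -0.2440)
  (0,1): δ = 147.33°  ·
  (0,2): δ = 82.02°  ·
  (0,3): δ = 41.65°  ·
  (0,4): δ = 2.55°  ✓
  (0,5): δ = 103.44°  ·
  (0,6): δ = 148.34°  ·
  (1,2): δ = 114.69°  ·
  (1,3): δ = 74.32°  ·
  (1,4): δ = 30.12°  ·
  (1,5): δ = 70.77°  ·
  (1,6): δ = 115.67°  ·
  (2,3): δ = 139.63°  ·
  (2,4): δ = 95.43°  ·
  (2,5): δ = 5.46°  ✓
  (2,6): δ = 50.36°  ·
  (3,4): δ = 135.79°  ·
  (3,5): δ = 34.91°  ·
  (3,6): δ = 9.99°  ✓
  (4,5): δ = 79.11°  ·
  (4,6): δ = 34.21°  ·
  (5,6): δ = 135.10°  ·
antipodal pairs: 3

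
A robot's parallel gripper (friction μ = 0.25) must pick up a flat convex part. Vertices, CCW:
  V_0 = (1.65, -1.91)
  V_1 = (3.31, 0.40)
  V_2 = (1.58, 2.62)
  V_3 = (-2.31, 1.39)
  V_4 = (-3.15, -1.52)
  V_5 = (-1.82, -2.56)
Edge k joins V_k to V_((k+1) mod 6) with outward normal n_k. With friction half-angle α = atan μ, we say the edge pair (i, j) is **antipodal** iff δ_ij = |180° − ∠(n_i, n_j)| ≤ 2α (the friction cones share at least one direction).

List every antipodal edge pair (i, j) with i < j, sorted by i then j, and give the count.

α = atan 0.25 = 14.04°;  2α = 28.07°
n_0 = (+0.8121, -0.5836)
n_1 = (+0.7888, +0.6147)
n_2 = (-0.3015, +0.9535)
n_3 = (-0.9608, +0.2773)
n_4 = (-0.6160, -0.7878)
n_5 = (+0.1841, -0.9829)
  (0,1): δ = 106.37°  ·
  (0,2): δ = 36.75°  ·
  (0,3): δ = 19.60°  ✓
  (0,4): δ = 87.68°  ·
  (0,5): δ = 136.31°  ·
  (1,2): δ = 110.38°  ·
  (1,3): δ = 54.03°  ·
  (1,4): δ = 14.05°  ✓
  (1,5): δ = 62.68°  ·
  (2,3): δ = 123.65°  ·
  (2,4): δ = 55.57°  ·
  (2,5): δ = 6.94°  ✓
  (3,4): δ = 111.92°  ·
  (3,5): δ = 63.29°  ·
  (4,5): δ = 131.37°  ·
antipodal pairs: 3

count = 3; pairs: (0,3), (1,4), (2,5)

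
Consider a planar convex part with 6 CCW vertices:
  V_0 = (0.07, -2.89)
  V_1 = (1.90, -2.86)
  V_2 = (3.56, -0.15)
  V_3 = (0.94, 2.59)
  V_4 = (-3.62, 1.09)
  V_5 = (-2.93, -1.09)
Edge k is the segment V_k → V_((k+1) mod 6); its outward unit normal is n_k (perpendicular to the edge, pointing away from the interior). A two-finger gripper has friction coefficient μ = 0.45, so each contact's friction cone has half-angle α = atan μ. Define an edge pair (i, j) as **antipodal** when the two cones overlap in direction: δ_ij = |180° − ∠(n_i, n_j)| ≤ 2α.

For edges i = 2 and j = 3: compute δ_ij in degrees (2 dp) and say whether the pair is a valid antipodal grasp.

α = atan 0.45 = 24.23°;  2α = 48.46°
edge 2: e_2 = (-2.62, +2.74);  n_2 = (+0.7228, +0.6911)
edge 3: e_3 = (-4.56, -1.50);  n_3 = (-0.3125, +0.9499)
∠(n_2, n_3) = 64.49°
δ = |180° − 64.49°| = 115.51°
115.51° > 2α = 48.46°  →  invalid

δ = 115.51°, invalid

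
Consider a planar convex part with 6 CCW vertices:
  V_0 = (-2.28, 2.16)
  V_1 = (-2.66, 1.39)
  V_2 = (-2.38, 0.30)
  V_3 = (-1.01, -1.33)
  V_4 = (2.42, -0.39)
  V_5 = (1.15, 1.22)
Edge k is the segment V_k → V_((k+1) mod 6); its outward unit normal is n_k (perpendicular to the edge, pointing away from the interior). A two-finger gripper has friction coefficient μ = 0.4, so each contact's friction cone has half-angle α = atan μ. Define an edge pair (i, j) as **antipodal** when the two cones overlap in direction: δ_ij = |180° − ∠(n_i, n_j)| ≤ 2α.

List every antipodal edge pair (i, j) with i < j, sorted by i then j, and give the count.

α = atan 0.4 = 21.80°;  2α = 43.60°
n_0 = (-0.8967, +0.4425)
n_1 = (-0.9686, -0.2488)
n_2 = (-0.7655, -0.6434)
n_3 = (+0.2643, -0.9644)
n_4 = (+0.7851, +0.6193)
n_5 = (+0.2643, +0.9644)
  (0,1): δ = 139.33°  ·
  (0,2): δ = 113.69°  ·
  (0,3): δ = 48.41°  ·
  (0,4): δ = 64.53°  ·
  (0,5): δ = 100.94°  ·
  (1,2): δ = 154.36°  ·
  (1,3): δ = 89.08°  ·
  (1,4): δ = 23.86°  ✓
  (1,5): δ = 60.27°  ·
  (2,3): δ = 114.72°  ·
  (2,4): δ = 1.78°  ✓
  (2,5): δ = 34.63°  ✓
  (3,4): δ = 67.06°  ·
  (3,5): δ = 30.65°  ✓
  (4,5): δ = 143.59°  ·
antipodal pairs: 4

count = 4; pairs: (1,4), (2,4), (2,5), (3,5)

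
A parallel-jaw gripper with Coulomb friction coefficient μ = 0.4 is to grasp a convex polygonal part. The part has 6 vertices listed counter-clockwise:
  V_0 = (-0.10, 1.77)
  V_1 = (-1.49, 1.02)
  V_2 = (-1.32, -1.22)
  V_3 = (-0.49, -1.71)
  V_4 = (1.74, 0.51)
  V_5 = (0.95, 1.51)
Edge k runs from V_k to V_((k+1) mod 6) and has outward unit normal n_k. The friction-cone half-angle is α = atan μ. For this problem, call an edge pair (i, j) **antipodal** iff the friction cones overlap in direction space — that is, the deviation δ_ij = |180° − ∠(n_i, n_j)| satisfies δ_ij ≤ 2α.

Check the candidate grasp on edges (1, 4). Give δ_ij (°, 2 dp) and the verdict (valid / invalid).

δ = 33.97°, valid

α = atan 0.4 = 21.80°;  2α = 43.60°
edge 1: e_1 = (+0.17, -2.24);  n_1 = (-0.9971, -0.0757)
edge 4: e_4 = (-0.79, +1.00);  n_4 = (+0.7847, +0.6199)
∠(n_1, n_4) = 146.03°
δ = |180° − 146.03°| = 33.97°
33.97° ≤ 2α = 43.60°  →  valid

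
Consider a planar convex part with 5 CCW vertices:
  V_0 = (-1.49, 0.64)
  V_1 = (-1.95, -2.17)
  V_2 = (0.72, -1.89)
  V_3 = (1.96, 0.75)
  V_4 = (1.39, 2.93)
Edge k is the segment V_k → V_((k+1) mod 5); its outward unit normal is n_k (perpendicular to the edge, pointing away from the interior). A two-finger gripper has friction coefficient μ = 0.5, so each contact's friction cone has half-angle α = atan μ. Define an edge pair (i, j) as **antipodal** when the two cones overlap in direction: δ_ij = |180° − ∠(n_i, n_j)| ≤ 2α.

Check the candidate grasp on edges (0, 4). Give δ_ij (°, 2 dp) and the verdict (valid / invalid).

α = atan 0.5 = 26.57°;  2α = 53.13°
edge 0: e_0 = (-0.46, -2.81);  n_0 = (-0.9869, +0.1616)
edge 4: e_4 = (-2.88, -2.29);  n_4 = (-0.6224, +0.7827)
∠(n_0, n_4) = 42.21°
δ = |180° − 42.21°| = 137.79°
137.79° > 2α = 53.13°  →  invalid

δ = 137.79°, invalid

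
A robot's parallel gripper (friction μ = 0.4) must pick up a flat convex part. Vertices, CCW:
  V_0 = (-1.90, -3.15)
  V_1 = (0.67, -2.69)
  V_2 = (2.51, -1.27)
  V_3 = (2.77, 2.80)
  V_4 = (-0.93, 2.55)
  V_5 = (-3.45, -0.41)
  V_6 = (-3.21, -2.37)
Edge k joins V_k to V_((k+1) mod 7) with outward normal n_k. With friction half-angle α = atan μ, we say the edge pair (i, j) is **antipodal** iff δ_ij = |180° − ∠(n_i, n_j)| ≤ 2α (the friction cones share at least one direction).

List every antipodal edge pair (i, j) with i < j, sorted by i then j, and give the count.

count = 7; pairs: (0,3), (0,4), (1,3), (1,4), (2,4), (2,5), (3,6)

α = atan 0.4 = 21.80°;  2α = 43.60°
n_0 = (+0.1762, -0.9844)
n_1 = (+0.6110, -0.7917)
n_2 = (+0.9980, -0.0638)
n_3 = (-0.0674, +0.9977)
n_4 = (-0.7614, +0.6482)
n_5 = (-0.9926, -0.1215)
n_6 = (-0.5116, -0.8592)
  (0,1): δ = 152.49°  ·
  (0,2): δ = 103.80°  ·
  (0,3): δ = 6.28°  ✓
  (0,4): δ = 39.44°  ✓
  (0,5): δ = 86.83°  ·
  (0,6): δ = 139.08°  ·
  (1,2): δ = 131.31°  ·
  (1,3): δ = 33.79°  ✓
  (1,4): δ = 11.93°  ✓
  (1,5): δ = 59.32°  ·
  (1,6): δ = 111.57°  ·
  (2,3): δ = 82.48°  ·
  (2,4): δ = 36.75°  ✓
  (2,5): δ = 10.64°  ✓
  (2,6): δ = 62.88°  ·
  (3,4): δ = 134.27°  ·
  (3,5): δ = 86.88°  ·
  (3,6): δ = 34.64°  ✓
  (4,5): δ = 132.61°  ·
  (4,6): δ = 80.36°  ·
  (5,6): δ = 127.75°  ·
antipodal pairs: 7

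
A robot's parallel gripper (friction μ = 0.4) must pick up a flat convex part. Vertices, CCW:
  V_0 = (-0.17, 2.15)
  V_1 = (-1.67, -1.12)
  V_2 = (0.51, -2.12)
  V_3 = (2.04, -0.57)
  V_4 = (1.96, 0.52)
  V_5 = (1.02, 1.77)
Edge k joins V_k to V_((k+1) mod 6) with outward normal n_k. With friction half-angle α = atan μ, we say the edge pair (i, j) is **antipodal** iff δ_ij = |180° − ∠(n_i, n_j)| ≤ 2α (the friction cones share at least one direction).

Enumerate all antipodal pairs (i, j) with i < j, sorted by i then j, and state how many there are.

count = 4; pairs: (0,2), (0,3), (1,4), (1,5)

α = atan 0.4 = 21.80°;  2α = 43.60°
n_0 = (-0.9089, +0.4169)
n_1 = (-0.4169, -0.9089)
n_2 = (+0.7117, -0.7025)
n_3 = (+0.9973, +0.0732)
n_4 = (+0.7992, +0.6010)
n_5 = (+0.3042, +0.9526)
  (0,1): δ = 90.00°  ·
  (0,2): δ = 19.99°  ✓
  (0,3): δ = 28.84°  ✓
  (0,4): δ = 61.58°  ·
  (0,5): δ = 96.93°  ·
  (1,2): δ = 109.99°  ·
  (1,3): δ = 61.16°  ·
  (1,4): δ = 28.42°  ✓
  (1,5): δ = 6.93°  ✓
  (2,3): δ = 131.17°  ·
  (2,4): δ = 98.43°  ·
  (2,5): δ = 63.08°  ·
  (3,4): δ = 147.25°  ·
  (3,5): δ = 111.91°  ·
  (4,5): δ = 144.65°  ·
antipodal pairs: 4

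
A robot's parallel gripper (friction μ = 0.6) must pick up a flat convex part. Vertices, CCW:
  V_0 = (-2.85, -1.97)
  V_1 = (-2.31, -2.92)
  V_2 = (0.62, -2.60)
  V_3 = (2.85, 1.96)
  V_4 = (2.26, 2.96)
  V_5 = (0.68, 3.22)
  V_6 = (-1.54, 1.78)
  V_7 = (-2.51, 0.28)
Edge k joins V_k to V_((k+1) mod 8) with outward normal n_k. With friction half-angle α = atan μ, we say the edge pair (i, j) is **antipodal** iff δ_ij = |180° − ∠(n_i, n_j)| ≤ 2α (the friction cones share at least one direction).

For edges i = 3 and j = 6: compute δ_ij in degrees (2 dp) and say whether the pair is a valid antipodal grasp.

δ = 63.43°, invalid

α = atan 0.6 = 30.96°;  2α = 61.93°
edge 3: e_3 = (-0.59, +1.00);  n_3 = (+0.8613, +0.5081)
edge 6: e_6 = (-0.97, -1.50);  n_6 = (-0.8397, +0.5430)
∠(n_3, n_6) = 116.57°
δ = |180° − 116.57°| = 63.43°
63.43° > 2α = 61.93°  →  invalid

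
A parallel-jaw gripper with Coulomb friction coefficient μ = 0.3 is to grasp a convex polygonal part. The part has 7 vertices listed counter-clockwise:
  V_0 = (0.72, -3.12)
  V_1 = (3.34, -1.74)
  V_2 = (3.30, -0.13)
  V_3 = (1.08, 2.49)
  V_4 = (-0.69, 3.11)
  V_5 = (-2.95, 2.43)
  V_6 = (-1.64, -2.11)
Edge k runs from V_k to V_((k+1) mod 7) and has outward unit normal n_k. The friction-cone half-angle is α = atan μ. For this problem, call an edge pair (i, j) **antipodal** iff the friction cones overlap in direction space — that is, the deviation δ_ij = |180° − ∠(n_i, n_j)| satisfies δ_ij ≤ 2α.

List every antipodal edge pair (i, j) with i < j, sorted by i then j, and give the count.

α = atan 0.3 = 16.70°;  2α = 33.40°
n_0 = (+0.4660, -0.8848)
n_1 = (+0.9997, +0.0248)
n_2 = (+0.7629, +0.6465)
n_3 = (+0.3306, +0.9438)
n_4 = (-0.2881, +0.9576)
n_5 = (-0.9608, -0.2772)
n_6 = (-0.3934, -0.9193)
  (0,1): δ = 116.35°  ·
  (0,2): δ = 77.50°  ·
  (0,3): δ = 47.08°  ·
  (0,4): δ = 11.03°  ✓
  (0,5): δ = 78.32°  ·
  (0,6): δ = 129.05°  ·
  (1,2): δ = 141.15°  ·
  (1,3): δ = 110.73°  ·
  (1,4): δ = 74.68°  ·
  (1,5): δ = 14.67°  ✓
  (1,6): δ = 65.41°  ·
  (2,3): δ = 149.58°  ·
  (2,4): δ = 113.53°  ·
  (2,5): δ = 24.18°  ✓
  (2,6): δ = 26.56°  ✓
  (3,4): δ = 143.95°  ·
  (3,5): δ = 54.60°  ·
  (3,6): δ = 3.86°  ✓
  (4,5): δ = 90.65°  ·
  (4,6): δ = 39.92°  ·
  (5,6): δ = 129.26°  ·
antipodal pairs: 5

count = 5; pairs: (0,4), (1,5), (2,5), (2,6), (3,6)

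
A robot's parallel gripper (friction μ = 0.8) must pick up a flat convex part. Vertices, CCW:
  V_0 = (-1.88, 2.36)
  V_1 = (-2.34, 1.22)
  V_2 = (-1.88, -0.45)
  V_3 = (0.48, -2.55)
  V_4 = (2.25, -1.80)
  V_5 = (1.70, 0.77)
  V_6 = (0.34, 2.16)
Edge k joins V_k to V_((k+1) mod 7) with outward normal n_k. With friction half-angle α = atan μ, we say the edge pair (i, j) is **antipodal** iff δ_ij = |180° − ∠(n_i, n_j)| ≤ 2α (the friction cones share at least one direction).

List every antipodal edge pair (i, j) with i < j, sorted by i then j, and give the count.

α = atan 0.8 = 38.66°;  2α = 77.32°
n_0 = (-0.9274, +0.3742)
n_1 = (-0.9641, -0.2656)
n_2 = (-0.6648, -0.7471)
n_3 = (+0.3901, -0.9208)
n_4 = (+0.9779, +0.2093)
n_5 = (+0.7148, +0.6994)
n_6 = (+0.0897, +0.9960)
  (0,1): δ = 142.63°  ·
  (0,2): δ = 109.69°  ·
  (0,3): δ = 45.06°  ✓
  (0,4): δ = 34.05°  ✓
  (0,5): δ = 66.35°  ✓
  (0,6): δ = 106.83°  ·
  (1,2): δ = 147.06°  ·
  (1,3): δ = 82.44°  ·
  (1,4): δ = 3.32°  ✓
  (1,5): δ = 28.97°  ✓
  (1,6): δ = 69.45°  ✓
  (2,3): δ = 115.37°  ·
  (2,4): δ = 36.26°  ✓
  (2,5): δ = 3.96°  ✓
  (2,6): δ = 36.52°  ✓
  (3,4): δ = 100.88°  ·
  (3,5): δ = 68.59°  ✓
  (3,6): δ = 28.11°  ✓
  (4,5): δ = 147.70°  ·
  (4,6): δ = 107.23°  ·
  (5,6): δ = 139.52°  ·
antipodal pairs: 11

count = 11; pairs: (0,3), (0,4), (0,5), (1,4), (1,5), (1,6), (2,4), (2,5), (2,6), (3,5), (3,6)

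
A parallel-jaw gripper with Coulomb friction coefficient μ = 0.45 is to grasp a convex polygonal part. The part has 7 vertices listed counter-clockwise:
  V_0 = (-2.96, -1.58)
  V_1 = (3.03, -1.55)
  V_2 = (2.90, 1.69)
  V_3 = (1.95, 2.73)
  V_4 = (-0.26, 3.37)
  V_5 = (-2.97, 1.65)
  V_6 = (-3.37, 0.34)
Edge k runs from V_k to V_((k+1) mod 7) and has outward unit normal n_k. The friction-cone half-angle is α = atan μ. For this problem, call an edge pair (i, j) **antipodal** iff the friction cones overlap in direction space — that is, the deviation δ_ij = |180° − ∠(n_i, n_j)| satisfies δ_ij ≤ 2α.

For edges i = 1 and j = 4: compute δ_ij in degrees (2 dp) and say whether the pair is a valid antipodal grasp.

δ = 59.89°, invalid

α = atan 0.45 = 24.23°;  2α = 48.46°
edge 1: e_1 = (-0.13, +3.24);  n_1 = (+0.9992, +0.0401)
edge 4: e_4 = (-2.71, -1.72);  n_4 = (-0.5359, +0.8443)
∠(n_1, n_4) = 120.11°
δ = |180° − 120.11°| = 59.89°
59.89° > 2α = 48.46°  →  invalid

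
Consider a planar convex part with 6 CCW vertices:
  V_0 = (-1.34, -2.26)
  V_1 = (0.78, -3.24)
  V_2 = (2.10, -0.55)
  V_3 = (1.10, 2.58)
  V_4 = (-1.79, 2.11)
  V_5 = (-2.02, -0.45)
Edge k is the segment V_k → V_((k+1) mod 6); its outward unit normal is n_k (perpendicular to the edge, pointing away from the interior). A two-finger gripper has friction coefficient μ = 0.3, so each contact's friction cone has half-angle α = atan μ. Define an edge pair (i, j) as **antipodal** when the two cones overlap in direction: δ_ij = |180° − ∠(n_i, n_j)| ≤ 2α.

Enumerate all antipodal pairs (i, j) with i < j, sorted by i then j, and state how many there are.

α = atan 0.3 = 16.70°;  2α = 33.40°
n_0 = (-0.4196, -0.9077)
n_1 = (+0.8977, -0.4405)
n_2 = (+0.9526, +0.3043)
n_3 = (-0.1605, +0.9870)
n_4 = (-0.9960, +0.0895)
n_5 = (-0.9361, -0.3517)
  (0,1): δ = 91.33°  ·
  (0,2): δ = 47.47°  ·
  (0,3): δ = 34.05°  ·
  (0,4): δ = 109.68°  ·
  (0,5): δ = 135.40°  ·
  (1,2): δ = 136.14°  ·
  (1,3): δ = 54.63°  ·
  (1,4): δ = 21.00°  ✓
  (1,5): δ = 46.73°  ·
  (2,3): δ = 98.48°  ·
  (2,4): δ = 22.85°  ✓
  (2,5): δ = 2.87°  ✓
  (3,4): δ = 104.37°  ·
  (3,5): δ = 78.65°  ·
  (4,5): δ = 154.28°  ·
antipodal pairs: 3

count = 3; pairs: (1,4), (2,4), (2,5)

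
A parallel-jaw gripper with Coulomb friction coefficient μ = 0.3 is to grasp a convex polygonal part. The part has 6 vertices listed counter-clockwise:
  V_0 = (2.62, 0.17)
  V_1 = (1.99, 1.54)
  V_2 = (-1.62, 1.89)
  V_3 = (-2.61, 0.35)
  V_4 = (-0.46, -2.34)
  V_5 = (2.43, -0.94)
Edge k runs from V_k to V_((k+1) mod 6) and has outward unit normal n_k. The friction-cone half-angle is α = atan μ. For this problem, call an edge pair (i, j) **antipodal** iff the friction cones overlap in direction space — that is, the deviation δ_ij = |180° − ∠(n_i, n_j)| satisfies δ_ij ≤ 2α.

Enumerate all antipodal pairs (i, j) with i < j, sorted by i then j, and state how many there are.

count = 4; pairs: (0,3), (1,4), (2,4), (2,5)

α = atan 0.3 = 16.70°;  2α = 33.40°
n_0 = (+0.9085, +0.4178)
n_1 = (+0.0965, +0.9953)
n_2 = (-0.8412, +0.5408)
n_3 = (-0.7812, -0.6243)
n_4 = (+0.4360, -0.9000)
n_5 = (+0.9857, -0.1687)
  (0,1): δ = 120.23°  ·
  (0,2): δ = 57.43°  ·
  (0,3): δ = 13.94°  ✓
  (0,4): δ = 91.15°  ·
  (0,5): δ = 145.59°  ·
  (1,2): δ = 117.20°  ·
  (1,3): δ = 45.83°  ·
  (1,4): δ = 31.38°  ✓
  (1,5): δ = 85.82°  ·
  (2,3): δ = 108.63°  ·
  (2,4): δ = 31.42°  ✓
  (2,5): δ = 23.02°  ✓
  (3,4): δ = 102.79°  ·
  (3,5): δ = 48.35°  ·
  (4,5): δ = 125.56°  ·
antipodal pairs: 4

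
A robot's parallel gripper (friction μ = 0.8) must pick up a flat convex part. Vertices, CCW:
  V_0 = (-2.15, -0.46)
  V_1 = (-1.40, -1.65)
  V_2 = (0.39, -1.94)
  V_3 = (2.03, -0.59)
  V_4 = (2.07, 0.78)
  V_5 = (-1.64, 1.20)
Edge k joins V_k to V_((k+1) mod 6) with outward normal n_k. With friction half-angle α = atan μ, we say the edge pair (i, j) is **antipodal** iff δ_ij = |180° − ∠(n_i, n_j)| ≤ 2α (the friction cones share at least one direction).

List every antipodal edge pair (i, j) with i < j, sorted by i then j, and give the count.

count = 6; pairs: (0,3), (0,4), (1,4), (2,4), (2,5), (3,5)

α = atan 0.8 = 38.66°;  2α = 77.32°
n_0 = (-0.8460, -0.5332)
n_1 = (-0.1599, -0.9871)
n_2 = (+0.6355, -0.7721)
n_3 = (+0.9996, -0.0292)
n_4 = (+0.1125, +0.9937)
n_5 = (-0.9559, +0.2937)
  (0,1): δ = 131.42°  ·
  (0,2): δ = 82.76°  ·
  (0,3): δ = 33.89°  ✓
  (0,4): δ = 51.32°  ✓
  (0,5): δ = 130.70°  ·
  (1,2): δ = 131.34°  ·
  (1,3): δ = 82.47°  ·
  (1,4): δ = 2.74°  ✓
  (1,5): δ = 82.12°  ·
  (2,3): δ = 131.13°  ·
  (2,4): δ = 45.92°  ✓
  (2,5): δ = 33.46°  ✓
  (3,4): δ = 94.79°  ·
  (3,5): δ = 15.41°  ✓
  (4,5): δ = 100.62°  ·
antipodal pairs: 6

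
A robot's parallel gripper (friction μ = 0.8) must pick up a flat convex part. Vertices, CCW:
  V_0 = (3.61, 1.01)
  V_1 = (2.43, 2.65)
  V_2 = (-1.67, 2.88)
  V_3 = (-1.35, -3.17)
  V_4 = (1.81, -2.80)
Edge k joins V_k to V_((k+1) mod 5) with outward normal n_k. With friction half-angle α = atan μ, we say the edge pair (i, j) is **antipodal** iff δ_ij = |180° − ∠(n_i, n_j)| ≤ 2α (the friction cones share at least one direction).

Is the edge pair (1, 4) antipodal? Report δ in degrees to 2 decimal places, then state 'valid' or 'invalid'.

α = atan 0.8 = 38.66°;  2α = 77.32°
edge 1: e_1 = (-4.10, +0.23);  n_1 = (+0.0560, +0.9984)
edge 4: e_4 = (+1.80, +3.81);  n_4 = (+0.9042, -0.4272)
∠(n_1, n_4) = 112.08°
δ = |180° − 112.08°| = 67.92°
67.92° ≤ 2α = 77.32°  →  valid

δ = 67.92°, valid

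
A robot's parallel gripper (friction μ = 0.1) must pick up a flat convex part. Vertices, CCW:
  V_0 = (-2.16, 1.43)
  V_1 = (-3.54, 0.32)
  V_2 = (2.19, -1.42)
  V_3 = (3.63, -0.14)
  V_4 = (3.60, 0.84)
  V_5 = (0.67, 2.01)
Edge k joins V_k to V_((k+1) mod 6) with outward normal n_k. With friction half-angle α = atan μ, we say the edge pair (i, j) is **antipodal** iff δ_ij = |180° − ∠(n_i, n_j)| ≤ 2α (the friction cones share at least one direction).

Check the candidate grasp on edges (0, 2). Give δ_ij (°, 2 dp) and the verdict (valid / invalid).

δ = 2.82°, valid

α = atan 0.1 = 5.71°;  2α = 11.42°
edge 0: e_0 = (-1.38, -1.11);  n_0 = (-0.6268, +0.7792)
edge 2: e_2 = (+1.44, +1.28);  n_2 = (+0.6644, -0.7474)
∠(n_0, n_2) = 177.18°
δ = |180° − 177.18°| = 2.82°
2.82° ≤ 2α = 11.42°  →  valid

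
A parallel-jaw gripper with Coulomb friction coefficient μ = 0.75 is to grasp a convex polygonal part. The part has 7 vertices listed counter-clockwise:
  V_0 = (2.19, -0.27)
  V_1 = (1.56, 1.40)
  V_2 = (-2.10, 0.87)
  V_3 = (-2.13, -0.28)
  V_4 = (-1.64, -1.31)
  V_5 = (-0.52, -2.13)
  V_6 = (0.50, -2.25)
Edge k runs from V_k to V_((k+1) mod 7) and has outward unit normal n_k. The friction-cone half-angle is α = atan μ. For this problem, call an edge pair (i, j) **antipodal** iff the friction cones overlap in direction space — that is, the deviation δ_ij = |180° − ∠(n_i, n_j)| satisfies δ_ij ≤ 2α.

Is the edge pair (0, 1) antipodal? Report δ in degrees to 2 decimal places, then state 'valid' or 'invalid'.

α = atan 0.75 = 36.87°;  2α = 73.74°
edge 0: e_0 = (-0.63, +1.67);  n_0 = (+0.9356, +0.3530)
edge 1: e_1 = (-3.66, -0.53);  n_1 = (-0.1433, +0.9897)
∠(n_0, n_1) = 77.57°
δ = |180° − 77.57°| = 102.43°
102.43° > 2α = 73.74°  →  invalid

δ = 102.43°, invalid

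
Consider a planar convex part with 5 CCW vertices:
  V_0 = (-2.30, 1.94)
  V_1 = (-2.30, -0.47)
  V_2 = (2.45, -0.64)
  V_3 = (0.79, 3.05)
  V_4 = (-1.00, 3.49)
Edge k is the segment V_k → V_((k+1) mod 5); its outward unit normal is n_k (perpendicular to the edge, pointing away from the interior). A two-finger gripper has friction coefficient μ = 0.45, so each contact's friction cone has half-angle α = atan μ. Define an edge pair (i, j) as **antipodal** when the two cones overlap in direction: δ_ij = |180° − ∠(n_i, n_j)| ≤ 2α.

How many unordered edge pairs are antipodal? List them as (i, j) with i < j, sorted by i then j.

α = atan 0.45 = 24.23°;  2α = 48.46°
n_0 = (-1.0000, -0.0000)
n_1 = (-0.0358, -0.9994)
n_2 = (+0.9120, +0.4103)
n_3 = (+0.2387, +0.9711)
n_4 = (-0.7662, +0.6426)
  (0,1): δ = 92.05°  ·
  (0,2): δ = 24.22°  ✓
  (0,3): δ = 76.19°  ·
  (0,4): δ = 140.01°  ·
  (1,2): δ = 63.73°  ·
  (1,3): δ = 11.76°  ✓
  (1,4): δ = 52.06°  ·
  (2,3): δ = 128.03°  ·
  (2,4): δ = 64.21°  ·
  (3,4): δ = 116.18°  ·
antipodal pairs: 2

count = 2; pairs: (0,2), (1,3)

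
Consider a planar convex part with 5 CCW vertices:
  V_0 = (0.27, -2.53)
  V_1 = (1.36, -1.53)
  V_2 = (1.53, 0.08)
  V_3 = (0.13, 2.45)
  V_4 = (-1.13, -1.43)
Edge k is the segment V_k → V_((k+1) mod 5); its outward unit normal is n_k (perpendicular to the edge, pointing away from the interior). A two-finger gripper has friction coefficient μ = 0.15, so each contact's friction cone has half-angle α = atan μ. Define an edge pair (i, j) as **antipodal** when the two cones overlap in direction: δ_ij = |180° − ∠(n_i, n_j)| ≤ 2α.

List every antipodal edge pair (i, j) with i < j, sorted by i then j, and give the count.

α = atan 0.15 = 8.53°;  2α = 17.06°
n_0 = (+0.6760, -0.7369)
n_1 = (+0.9945, -0.1050)
n_2 = (+0.8610, +0.5086)
n_3 = (-0.9511, +0.3089)
n_4 = (-0.6178, -0.7863)
  (0,1): δ = 138.56°  ·
  (0,2): δ = 101.96°  ·
  (0,3): δ = 29.47°  ·
  (0,4): δ = 99.31°  ·
  (1,2): δ = 143.40°  ·
  (1,3): δ = 11.96°  ✓
  (1,4): δ = 57.87°  ·
  (2,3): δ = 48.56°  ·
  (2,4): δ = 21.27°  ·
  (3,4): δ = 110.17°  ·
antipodal pairs: 1

count = 1; pairs: (1,3)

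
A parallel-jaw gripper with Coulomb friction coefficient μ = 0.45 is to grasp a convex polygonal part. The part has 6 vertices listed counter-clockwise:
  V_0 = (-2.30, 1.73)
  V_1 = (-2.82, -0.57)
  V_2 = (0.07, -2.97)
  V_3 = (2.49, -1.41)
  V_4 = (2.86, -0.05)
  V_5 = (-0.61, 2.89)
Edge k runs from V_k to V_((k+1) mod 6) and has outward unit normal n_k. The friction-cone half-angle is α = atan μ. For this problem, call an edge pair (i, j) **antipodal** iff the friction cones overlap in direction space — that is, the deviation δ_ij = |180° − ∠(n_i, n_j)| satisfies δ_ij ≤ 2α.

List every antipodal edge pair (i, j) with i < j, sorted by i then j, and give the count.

count = 5; pairs: (0,2), (0,3), (1,4), (2,5), (3,5)

α = atan 0.45 = 24.23°;  2α = 48.46°
n_0 = (-0.9754, +0.2205)
n_1 = (-0.6389, -0.7693)
n_2 = (+0.5418, -0.8405)
n_3 = (+0.9649, -0.2625)
n_4 = (+0.6464, +0.7630)
n_5 = (-0.5659, +0.8245)
  (0,1): δ = 116.97°  ·
  (0,2): δ = 44.45°  ✓
  (0,3): δ = 2.48°  ✓
  (0,4): δ = 62.47°  ·
  (0,5): δ = 137.20°  ·
  (1,2): δ = 107.49°  ·
  (1,3): δ = 65.51°  ·
  (1,4): δ = 0.57°  ✓
  (1,5): δ = 74.17°  ·
  (2,3): δ = 138.03°  ·
  (2,4): δ = 73.08°  ·
  (2,5): δ = 1.66°  ✓
  (3,4): δ = 115.05°  ·
  (3,5): δ = 40.32°  ✓
  (4,5): δ = 105.26°  ·
antipodal pairs: 5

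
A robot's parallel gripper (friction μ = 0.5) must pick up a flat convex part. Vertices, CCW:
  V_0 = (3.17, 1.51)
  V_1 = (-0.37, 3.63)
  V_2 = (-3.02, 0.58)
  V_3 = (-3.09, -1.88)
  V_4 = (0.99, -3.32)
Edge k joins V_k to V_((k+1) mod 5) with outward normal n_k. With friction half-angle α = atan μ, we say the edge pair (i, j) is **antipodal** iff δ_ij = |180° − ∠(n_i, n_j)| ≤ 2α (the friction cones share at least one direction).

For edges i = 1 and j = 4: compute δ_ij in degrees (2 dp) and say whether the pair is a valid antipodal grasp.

δ = 16.69°, valid

α = atan 0.5 = 26.57°;  2α = 53.13°
edge 1: e_1 = (-2.65, -3.05);  n_1 = (-0.7549, +0.6559)
edge 4: e_4 = (+2.18, +4.83);  n_4 = (+0.9115, -0.4114)
∠(n_1, n_4) = 163.31°
δ = |180° − 163.31°| = 16.69°
16.69° ≤ 2α = 53.13°  →  valid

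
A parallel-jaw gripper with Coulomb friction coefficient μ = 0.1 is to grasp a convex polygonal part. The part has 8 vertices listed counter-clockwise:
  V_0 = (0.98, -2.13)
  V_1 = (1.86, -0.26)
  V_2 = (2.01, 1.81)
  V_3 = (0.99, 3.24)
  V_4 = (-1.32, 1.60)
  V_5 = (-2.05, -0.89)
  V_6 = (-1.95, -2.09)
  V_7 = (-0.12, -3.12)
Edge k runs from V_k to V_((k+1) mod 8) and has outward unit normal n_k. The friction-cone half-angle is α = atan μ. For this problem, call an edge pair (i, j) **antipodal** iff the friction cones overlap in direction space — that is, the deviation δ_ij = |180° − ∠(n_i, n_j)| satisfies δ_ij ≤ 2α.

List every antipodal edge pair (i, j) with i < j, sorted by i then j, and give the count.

α = atan 0.1 = 5.71°;  2α = 11.42°
n_0 = (+0.9048, -0.4258)
n_1 = (+0.9974, -0.0723)
n_2 = (+0.8141, +0.5807)
n_3 = (-0.5789, +0.8154)
n_4 = (-0.9596, +0.2813)
n_5 = (-0.9965, -0.0830)
n_6 = (-0.4905, -0.8714)
n_7 = (+0.6690, -0.7433)
  (0,1): δ = 158.94°  ·
  (0,2): δ = 119.30°  ·
  (0,3): δ = 29.43°  ·
  (0,4): δ = 8.86°  ✓
  (0,5): δ = 29.96°  ·
  (0,6): δ = 85.83°  ·
  (0,7): δ = 157.19°  ·
  (1,2): δ = 140.36°  ·
  (1,3): δ = 50.48°  ·
  (1,4): δ = 12.20°  ·
  (1,5): δ = 8.91°  ✓
  (1,6): δ = 64.77°  ·
  (1,7): δ = 136.13°  ·
  (2,3): δ = 90.13°  ·
  (2,4): δ = 51.84°  ·
  (2,5): δ = 30.74°  ·
  (2,6): δ = 25.13°  ·
  (2,7): δ = 96.49°  ·
  (3,4): δ = 141.71°  ·
  (3,5): δ = 120.61°  ·
  (3,6): δ = 64.75°  ·
  (3,7): δ = 6.61°  ✓
  (4,5): δ = 158.90°  ·
  (4,6): δ = 103.03°  ·
  (4,7): δ = 31.67°  ·
  (5,6): δ = 124.14°  ·
  (5,7): δ = 52.78°  ·
  (6,7): δ = 108.64°  ·
antipodal pairs: 3

count = 3; pairs: (0,4), (1,5), (3,7)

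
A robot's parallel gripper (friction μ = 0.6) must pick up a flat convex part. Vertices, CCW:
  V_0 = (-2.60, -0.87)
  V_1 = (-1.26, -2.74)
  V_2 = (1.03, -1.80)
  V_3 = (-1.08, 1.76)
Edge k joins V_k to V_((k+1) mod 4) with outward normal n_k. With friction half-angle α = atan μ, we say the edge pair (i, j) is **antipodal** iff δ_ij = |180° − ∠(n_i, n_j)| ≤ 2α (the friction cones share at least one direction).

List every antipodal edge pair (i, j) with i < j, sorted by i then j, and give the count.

α = atan 0.6 = 30.96°;  2α = 61.93°
n_0 = (-0.8129, -0.5825)
n_1 = (+0.3797, -0.9251)
n_2 = (+0.8603, +0.5099)
n_3 = (-0.8658, +0.5004)
  (0,1): δ = 103.31°  ·
  (0,2): δ = 4.97°  ✓
  (0,3): δ = 114.35°  ·
  (1,2): δ = 81.66°  ·
  (1,3): δ = 37.66°  ✓
  (2,3): δ = 60.68°  ✓
antipodal pairs: 3

count = 3; pairs: (0,2), (1,3), (2,3)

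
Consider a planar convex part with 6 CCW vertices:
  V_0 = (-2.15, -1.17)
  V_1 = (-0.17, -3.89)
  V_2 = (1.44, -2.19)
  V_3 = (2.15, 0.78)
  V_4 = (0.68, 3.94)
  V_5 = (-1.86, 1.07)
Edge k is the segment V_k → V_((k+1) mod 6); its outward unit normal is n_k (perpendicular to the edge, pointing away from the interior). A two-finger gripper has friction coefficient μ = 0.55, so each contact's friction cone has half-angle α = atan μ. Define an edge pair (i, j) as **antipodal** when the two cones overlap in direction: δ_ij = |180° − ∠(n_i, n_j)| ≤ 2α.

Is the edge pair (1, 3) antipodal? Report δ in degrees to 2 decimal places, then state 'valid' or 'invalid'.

δ = 111.61°, invalid

α = atan 0.55 = 28.81°;  2α = 57.62°
edge 1: e_1 = (+1.61, +1.70);  n_1 = (+0.7261, -0.6876)
edge 3: e_3 = (-1.47, +3.16);  n_3 = (+0.9067, +0.4218)
∠(n_1, n_3) = 68.39°
δ = |180° − 68.39°| = 111.61°
111.61° > 2α = 57.62°  →  invalid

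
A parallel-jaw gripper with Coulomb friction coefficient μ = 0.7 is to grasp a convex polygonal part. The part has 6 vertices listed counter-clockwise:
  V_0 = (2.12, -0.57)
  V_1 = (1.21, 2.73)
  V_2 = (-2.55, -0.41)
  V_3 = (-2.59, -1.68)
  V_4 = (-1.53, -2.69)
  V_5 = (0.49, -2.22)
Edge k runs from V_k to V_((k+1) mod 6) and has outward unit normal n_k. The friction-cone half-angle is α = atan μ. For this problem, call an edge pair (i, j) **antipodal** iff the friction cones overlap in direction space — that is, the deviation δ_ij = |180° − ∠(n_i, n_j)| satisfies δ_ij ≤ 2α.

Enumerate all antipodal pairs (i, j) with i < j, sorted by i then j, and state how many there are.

α = atan 0.7 = 34.99°;  2α = 69.98°
n_0 = (+0.9640, +0.2658)
n_1 = (-0.6410, +0.7676)
n_2 = (-0.9995, +0.0315)
n_3 = (-0.6898, -0.7240)
n_4 = (+0.2266, -0.9740)
n_5 = (+0.7114, -0.7028)
  (0,1): δ = 65.55°  ✓
  (0,2): δ = 17.22°  ✓
  (0,3): δ = 30.97°  ✓
  (0,4): δ = 87.68°  ·
  (0,5): δ = 119.93°  ·
  (1,2): δ = 131.67°  ·
  (1,3): δ = 83.48°  ·
  (1,4): δ = 26.77°  ✓
  (1,5): δ = 5.48°  ✓
  (2,3): δ = 131.81°  ·
  (2,4): δ = 75.10°  ·
  (2,5): δ = 42.85°  ✓
  (3,4): δ = 123.29°  ·
  (3,5): δ = 91.03°  ·
  (4,5): δ = 147.75°  ·
antipodal pairs: 6

count = 6; pairs: (0,1), (0,2), (0,3), (1,4), (1,5), (2,5)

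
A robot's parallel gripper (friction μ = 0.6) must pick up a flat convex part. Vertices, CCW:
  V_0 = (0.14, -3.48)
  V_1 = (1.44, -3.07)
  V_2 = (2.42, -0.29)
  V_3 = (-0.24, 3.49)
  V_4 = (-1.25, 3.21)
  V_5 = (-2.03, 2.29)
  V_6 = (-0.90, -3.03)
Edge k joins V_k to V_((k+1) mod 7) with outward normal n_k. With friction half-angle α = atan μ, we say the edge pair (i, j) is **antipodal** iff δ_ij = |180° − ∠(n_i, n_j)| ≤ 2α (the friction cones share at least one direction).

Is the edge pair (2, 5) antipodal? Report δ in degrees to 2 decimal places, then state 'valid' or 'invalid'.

δ = 23.14°, valid

α = atan 0.6 = 30.96°;  2α = 61.93°
edge 2: e_2 = (-2.66, +3.78);  n_2 = (+0.8178, +0.5755)
edge 5: e_5 = (+1.13, -5.32);  n_5 = (-0.9782, -0.2078)
∠(n_2, n_5) = 156.86°
δ = |180° − 156.86°| = 23.14°
23.14° ≤ 2α = 61.93°  →  valid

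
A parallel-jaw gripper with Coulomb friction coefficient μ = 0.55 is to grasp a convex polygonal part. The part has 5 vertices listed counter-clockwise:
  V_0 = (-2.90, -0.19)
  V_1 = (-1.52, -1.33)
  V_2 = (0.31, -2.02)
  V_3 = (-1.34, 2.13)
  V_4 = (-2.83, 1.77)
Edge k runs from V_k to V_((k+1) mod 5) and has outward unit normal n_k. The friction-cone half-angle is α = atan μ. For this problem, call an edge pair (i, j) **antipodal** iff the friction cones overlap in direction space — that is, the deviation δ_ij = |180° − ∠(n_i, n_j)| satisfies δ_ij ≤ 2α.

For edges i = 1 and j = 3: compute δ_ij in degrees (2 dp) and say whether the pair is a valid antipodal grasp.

α = atan 0.55 = 28.81°;  2α = 57.62°
edge 1: e_1 = (+1.83, -0.69);  n_1 = (-0.3528, -0.9357)
edge 3: e_3 = (-1.49, -0.36);  n_3 = (-0.2349, +0.9720)
∠(n_1, n_3) = 145.76°
δ = |180° − 145.76°| = 34.24°
34.24° ≤ 2α = 57.62°  →  valid

δ = 34.24°, valid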